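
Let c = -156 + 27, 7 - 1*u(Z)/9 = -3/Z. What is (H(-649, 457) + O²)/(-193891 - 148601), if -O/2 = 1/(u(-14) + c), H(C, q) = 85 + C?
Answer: 127520345/77437526823 ≈ 0.0016468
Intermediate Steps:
u(Z) = 63 + 27/Z (u(Z) = 63 - (-27)/Z = 63 + 27/Z)
c = -129
O = 28/951 (O = -2/((63 + 27/(-14)) - 129) = -2/((63 + 27*(-1/14)) - 129) = -2/((63 - 27/14) - 129) = -2/(855/14 - 129) = -2/(-951/14) = -2*(-14/951) = 28/951 ≈ 0.029443)
(H(-649, 457) + O²)/(-193891 - 148601) = ((85 - 649) + (28/951)²)/(-193891 - 148601) = (-564 + 784/904401)/(-342492) = -510081380/904401*(-1/342492) = 127520345/77437526823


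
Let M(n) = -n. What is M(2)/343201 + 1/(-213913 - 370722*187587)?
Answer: -219340194691/37638828185609745 ≈ -5.8275e-6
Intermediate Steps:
M(2)/343201 + 1/(-213913 - 370722*187587) = -1*2/343201 + 1/(-213913 - 370722*187587) = -2*1/343201 + (1/187587)/(-584635) = -2/343201 - 1/584635*1/187587 = -2/343201 - 1/109669925745 = -219340194691/37638828185609745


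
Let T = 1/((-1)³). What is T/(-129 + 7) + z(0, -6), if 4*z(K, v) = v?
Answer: -91/61 ≈ -1.4918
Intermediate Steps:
z(K, v) = v/4
T = -1 (T = 1/(-1) = -1)
T/(-129 + 7) + z(0, -6) = -1/(-129 + 7) + (¼)*(-6) = -1/(-122) - 3/2 = -1*(-1/122) - 3/2 = 1/122 - 3/2 = -91/61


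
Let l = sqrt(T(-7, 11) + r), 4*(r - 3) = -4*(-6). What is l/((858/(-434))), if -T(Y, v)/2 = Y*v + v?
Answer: -217*sqrt(141)/429 ≈ -6.0064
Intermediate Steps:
T(Y, v) = -2*v - 2*Y*v (T(Y, v) = -2*(Y*v + v) = -2*(v + Y*v) = -2*v - 2*Y*v)
r = 9 (r = 3 + (-4*(-6))/4 = 3 + (1/4)*24 = 3 + 6 = 9)
l = sqrt(141) (l = sqrt(-2*11*(1 - 7) + 9) = sqrt(-2*11*(-6) + 9) = sqrt(132 + 9) = sqrt(141) ≈ 11.874)
l/((858/(-434))) = sqrt(141)/((858/(-434))) = sqrt(141)/((858*(-1/434))) = sqrt(141)/(-429/217) = sqrt(141)*(-217/429) = -217*sqrt(141)/429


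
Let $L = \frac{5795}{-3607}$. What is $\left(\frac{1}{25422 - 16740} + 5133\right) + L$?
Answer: $\frac{160694585959}{31315974} \approx 5131.4$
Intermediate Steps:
$L = - \frac{5795}{3607}$ ($L = 5795 \left(- \frac{1}{3607}\right) = - \frac{5795}{3607} \approx -1.6066$)
$\left(\frac{1}{25422 - 16740} + 5133\right) + L = \left(\frac{1}{25422 - 16740} + 5133\right) - \frac{5795}{3607} = \left(\frac{1}{8682} + 5133\right) - \frac{5795}{3607} = \frac{44564707}{8682} - \frac{5795}{3607} = \frac{160694585959}{31315974}$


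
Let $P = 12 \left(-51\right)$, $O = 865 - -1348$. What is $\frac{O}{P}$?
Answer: $- \frac{2213}{612} \approx -3.616$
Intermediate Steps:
$O = 2213$ ($O = 865 + 1348 = 2213$)
$P = -612$
$\frac{O}{P} = \frac{2213}{-612} = 2213 \left(- \frac{1}{612}\right) = - \frac{2213}{612}$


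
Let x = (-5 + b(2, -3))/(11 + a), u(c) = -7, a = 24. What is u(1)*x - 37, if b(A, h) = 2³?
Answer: -188/5 ≈ -37.600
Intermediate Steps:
b(A, h) = 8
x = 3/35 (x = (-5 + 8)/(11 + 24) = 3/35 ≈ 0.085714)
u(1)*x - 37 = -7*3/35 - 37 = -⅗ - 37 = -188/5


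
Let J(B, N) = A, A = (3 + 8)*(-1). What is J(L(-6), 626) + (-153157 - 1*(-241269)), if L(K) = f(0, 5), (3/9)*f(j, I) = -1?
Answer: 88101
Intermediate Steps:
f(j, I) = -3 (f(j, I) = 3*(-1) = -3)
L(K) = -3
A = -11 (A = 11*(-1) = -11)
J(B, N) = -11
J(L(-6), 626) + (-153157 - 1*(-241269)) = -11 + (-153157 - 1*(-241269)) = -11 + (-153157 + 241269) = -11 + 88112 = 88101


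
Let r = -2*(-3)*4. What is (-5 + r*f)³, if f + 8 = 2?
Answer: -3307949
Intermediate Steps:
r = 24 (r = 6*4 = 24)
f = -6 (f = -8 + 2 = -6)
(-5 + r*f)³ = (-5 + 24*(-6))³ = (-5 - 144)³ = (-149)³ = -3307949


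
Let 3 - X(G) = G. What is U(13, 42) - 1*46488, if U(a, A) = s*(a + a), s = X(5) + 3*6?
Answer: -46072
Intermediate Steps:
X(G) = 3 - G
s = 16 (s = (3 - 1*5) + 3*6 = (3 - 5) + 18 = -2 + 18 = 16)
U(a, A) = 32*a (U(a, A) = 16*(a + a) = 16*(2*a) = 32*a)
U(13, 42) - 1*46488 = 32*13 - 1*46488 = 416 - 46488 = -46072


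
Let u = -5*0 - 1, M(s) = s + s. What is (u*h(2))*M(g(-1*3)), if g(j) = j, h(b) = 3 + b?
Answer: 30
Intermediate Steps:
M(s) = 2*s
u = -1 (u = 0 - 1 = -1)
(u*h(2))*M(g(-1*3)) = (-(3 + 2))*(2*(-1*3)) = (-1*5)*(2*(-3)) = -5*(-6) = 30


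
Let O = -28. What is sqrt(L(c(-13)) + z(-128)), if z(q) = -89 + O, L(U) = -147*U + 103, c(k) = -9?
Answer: sqrt(1309) ≈ 36.180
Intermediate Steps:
L(U) = 103 - 147*U
z(q) = -117 (z(q) = -89 - 28 = -117)
sqrt(L(c(-13)) + z(-128)) = sqrt((103 - 147*(-9)) - 117) = sqrt((103 + 1323) - 117) = sqrt(1426 - 117) = sqrt(1309)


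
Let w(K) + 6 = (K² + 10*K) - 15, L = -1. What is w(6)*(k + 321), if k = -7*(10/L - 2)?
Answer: 30375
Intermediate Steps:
w(K) = -21 + K² + 10*K (w(K) = -6 + ((K² + 10*K) - 15) = -6 + (-15 + K² + 10*K) = -21 + K² + 10*K)
k = 84 (k = -7*(10/(-1) - 2) = -7*(10*(-1) - 2) = -7*(-10 - 2) = -7*(-12) = 84)
w(6)*(k + 321) = (-21 + 6² + 10*6)*(84 + 321) = (-21 + 36 + 60)*405 = 75*405 = 30375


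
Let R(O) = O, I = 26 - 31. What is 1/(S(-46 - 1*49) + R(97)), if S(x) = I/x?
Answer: 19/1844 ≈ 0.010304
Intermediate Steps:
I = -5
S(x) = -5/x
1/(S(-46 - 1*49) + R(97)) = 1/(-5/(-46 - 1*49) + 97) = 1/(-5/(-46 - 49) + 97) = 1/(-5/(-95) + 97) = 1/(-5*(-1/95) + 97) = 1/(1/19 + 97) = 1/(1844/19) = 19/1844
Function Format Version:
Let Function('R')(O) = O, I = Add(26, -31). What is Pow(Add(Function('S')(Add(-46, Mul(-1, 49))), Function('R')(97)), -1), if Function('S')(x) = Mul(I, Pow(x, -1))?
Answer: Rational(19, 1844) ≈ 0.010304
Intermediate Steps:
I = -5
Function('S')(x) = Mul(-5, Pow(x, -1))
Pow(Add(Function('S')(Add(-46, Mul(-1, 49))), Function('R')(97)), -1) = Pow(Add(Mul(-5, Pow(Add(-46, Mul(-1, 49)), -1)), 97), -1) = Pow(Add(Mul(-5, Pow(Add(-46, -49), -1)), 97), -1) = Pow(Add(Mul(-5, Pow(-95, -1)), 97), -1) = Pow(Add(Mul(-5, Rational(-1, 95)), 97), -1) = Pow(Add(Rational(1, 19), 97), -1) = Pow(Rational(1844, 19), -1) = Rational(19, 1844)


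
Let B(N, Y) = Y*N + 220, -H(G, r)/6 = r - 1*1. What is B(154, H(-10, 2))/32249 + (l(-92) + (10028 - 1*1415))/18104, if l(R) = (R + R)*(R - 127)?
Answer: 1564521125/583835896 ≈ 2.6797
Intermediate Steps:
H(G, r) = 6 - 6*r (H(G, r) = -6*(r - 1*1) = -6*(r - 1) = -6*(-1 + r) = 6 - 6*r)
l(R) = 2*R*(-127 + R) (l(R) = (2*R)*(-127 + R) = 2*R*(-127 + R))
B(N, Y) = 220 + N*Y (B(N, Y) = N*Y + 220 = 220 + N*Y)
B(154, H(-10, 2))/32249 + (l(-92) + (10028 - 1*1415))/18104 = (220 + 154*(6 - 6*2))/32249 + (2*(-92)*(-127 - 92) + (10028 - 1*1415))/18104 = (220 + 154*(6 - 12))*(1/32249) + (2*(-92)*(-219) + (10028 - 1415))*(1/18104) = (220 + 154*(-6))*(1/32249) + (40296 + 8613)*(1/18104) = (220 - 924)*(1/32249) + 48909*(1/18104) = -704*1/32249 + 48909/18104 = -704/32249 + 48909/18104 = 1564521125/583835896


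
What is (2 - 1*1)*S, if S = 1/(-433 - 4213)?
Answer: -1/4646 ≈ -0.00021524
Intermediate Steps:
S = -1/4646 (S = 1/(-4646) = -1/4646 ≈ -0.00021524)
(2 - 1*1)*S = (2 - 1*1)*(-1/4646) = (2 - 1)*(-1/4646) = 1*(-1/4646) = -1/4646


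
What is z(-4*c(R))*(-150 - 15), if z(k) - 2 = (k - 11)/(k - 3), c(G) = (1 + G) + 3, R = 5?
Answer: -6875/13 ≈ -528.85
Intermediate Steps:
c(G) = 4 + G
z(k) = 2 + (-11 + k)/(-3 + k) (z(k) = 2 + (k - 11)/(k - 3) = 2 + (-11 + k)/(-3 + k))
z(-4*c(R))*(-150 - 15) = ((-17 + 3*(-4*(4 + 5)))/(-3 - 4*(4 + 5)))*(-150 - 15) = ((-17 + 3*(-4*9))/(-3 - 4*9))*(-165) = ((-17 + 3*(-36))/(-3 - 36))*(-165) = ((-17 - 108)/(-39))*(-165) = -1/39*(-125)*(-165) = (125/39)*(-165) = -6875/13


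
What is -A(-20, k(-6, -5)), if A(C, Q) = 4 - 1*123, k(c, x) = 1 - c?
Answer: 119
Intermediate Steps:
A(C, Q) = -119 (A(C, Q) = 4 - 123 = -119)
-A(-20, k(-6, -5)) = -1*(-119) = 119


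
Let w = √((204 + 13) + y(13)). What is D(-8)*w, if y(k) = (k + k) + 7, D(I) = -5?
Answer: -25*√10 ≈ -79.057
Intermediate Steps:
y(k) = 7 + 2*k (y(k) = 2*k + 7 = 7 + 2*k)
w = 5*√10 (w = √((204 + 13) + (7 + 2*13)) = √(217 + (7 + 26)) = √(217 + 33) = √250 = 5*√10 ≈ 15.811)
D(-8)*w = -25*√10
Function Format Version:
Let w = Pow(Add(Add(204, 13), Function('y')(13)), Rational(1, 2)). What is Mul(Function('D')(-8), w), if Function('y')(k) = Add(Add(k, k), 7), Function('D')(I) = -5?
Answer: Mul(-25, Pow(10, Rational(1, 2))) ≈ -79.057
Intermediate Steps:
Function('y')(k) = Add(7, Mul(2, k)) (Function('y')(k) = Add(Mul(2, k), 7) = Add(7, Mul(2, k)))
w = Mul(5, Pow(10, Rational(1, 2))) (w = Pow(Add(Add(204, 13), Add(7, Mul(2, 13))), Rational(1, 2)) = Pow(Add(217, Add(7, 26)), Rational(1, 2)) = Pow(Add(217, 33), Rational(1, 2)) = Pow(250, Rational(1, 2)) = Mul(5, Pow(10, Rational(1, 2))) ≈ 15.811)
Mul(Function('D')(-8), w) = Mul(-5, Mul(5, Pow(10, Rational(1, 2)))) = Mul(-25, Pow(10, Rational(1, 2)))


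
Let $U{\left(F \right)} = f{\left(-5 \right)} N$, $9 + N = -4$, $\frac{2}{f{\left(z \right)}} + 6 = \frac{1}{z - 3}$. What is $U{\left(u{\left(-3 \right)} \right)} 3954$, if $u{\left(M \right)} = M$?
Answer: $\frac{822432}{49} \approx 16784.0$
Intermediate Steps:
$f{\left(z \right)} = \frac{2}{-6 + \frac{1}{-3 + z}}$ ($f{\left(z \right)} = \frac{2}{-6 + \frac{1}{z - 3}} = \frac{2}{-6 + \frac{1}{-3 + z}}$)
$N = -13$ ($N = -9 - 4 = -13$)
$U{\left(F \right)} = \frac{208}{49}$ ($U{\left(F \right)} = \frac{2 \left(3 - -5\right)}{-19 + 6 \left(-5\right)} \left(-13\right) = \frac{2 \left(3 + 5\right)}{-19 - 30} \left(-13\right) = 2 \frac{1}{-49} \cdot 8 \left(-13\right) = 2 \left(- \frac{1}{49}\right) 8 \left(-13\right) = \left(- \frac{16}{49}\right) \left(-13\right) = \frac{208}{49}$)
$U{\left(u{\left(-3 \right)} \right)} 3954 = \frac{208}{49} \cdot 3954 = \frac{822432}{49}$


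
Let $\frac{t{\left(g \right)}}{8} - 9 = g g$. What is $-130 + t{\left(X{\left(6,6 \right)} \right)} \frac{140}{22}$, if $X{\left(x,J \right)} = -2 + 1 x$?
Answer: $\frac{12570}{11} \approx 1142.7$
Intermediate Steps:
$X{\left(x,J \right)} = -2 + x$
$t{\left(g \right)} = 72 + 8 g^{2}$ ($t{\left(g \right)} = 72 + 8 g g = 72 + 8 g^{2}$)
$-130 + t{\left(X{\left(6,6 \right)} \right)} \frac{140}{22} = -130 + \left(72 + 8 \left(-2 + 6\right)^{2}\right) \frac{140}{22} = -130 + \left(72 + 8 \cdot 4^{2}\right) 140 \cdot \frac{1}{22} = -130 + \left(72 + 8 \cdot 16\right) \frac{70}{11} = -130 + \left(72 + 128\right) \frac{70}{11} = -130 + 200 \cdot \frac{70}{11} = -130 + \frac{14000}{11} = \frac{12570}{11}$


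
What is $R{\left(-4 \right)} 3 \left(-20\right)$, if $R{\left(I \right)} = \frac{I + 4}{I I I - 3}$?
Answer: $0$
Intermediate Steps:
$R{\left(I \right)} = \frac{4 + I}{-3 + I^{3}}$ ($R{\left(I \right)} = \frac{4 + I}{I^{2} I - 3} = \frac{4 + I}{I^{3} - 3} = \frac{4 + I}{-3 + I^{3}}$)
$R{\left(-4 \right)} 3 \left(-20\right) = \frac{4 - 4}{-3 + \left(-4\right)^{3}} \cdot 3 \left(-20\right) = \frac{1}{-3 - 64} \cdot 0 \cdot 3 \left(-20\right) = \frac{1}{-67} \cdot 0 \cdot 3 \left(-20\right) = \left(- \frac{1}{67}\right) 0 \cdot 3 \left(-20\right) = 0 \cdot 3 \left(-20\right) = 0 \left(-20\right) = 0$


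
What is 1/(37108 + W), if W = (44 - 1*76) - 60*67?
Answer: 1/33056 ≈ 3.0252e-5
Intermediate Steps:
W = -4052 (W = (44 - 76) - 4020 = -32 - 4020 = -4052)
1/(37108 + W) = 1/(37108 - 4052) = 1/33056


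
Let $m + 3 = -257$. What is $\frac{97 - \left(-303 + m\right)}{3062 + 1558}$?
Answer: $\frac{1}{7} \approx 0.14286$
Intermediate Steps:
$m = -260$ ($m = -3 - 257 = -260$)
$\frac{97 - \left(-303 + m\right)}{3062 + 1558} = \frac{97 + \left(303 - -260\right)}{3062 + 1558} = \frac{97 + \left(303 + 260\right)}{4620} = \left(97 + 563\right) \frac{1}{4620} = 660 \cdot \frac{1}{4620} = \frac{1}{7}$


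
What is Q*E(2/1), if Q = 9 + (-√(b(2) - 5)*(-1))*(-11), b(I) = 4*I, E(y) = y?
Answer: 18 - 22*√3 ≈ -20.105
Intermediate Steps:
Q = 9 - 11*√3 (Q = 9 + (-√(4*2 - 5)*(-1))*(-11) = 9 + (-√(8 - 5)*(-1))*(-11) = 9 + (-√3*(-1))*(-11) = 9 + √3*(-11) = 9 - 11*√3 ≈ -10.053)
Q*E(2/1) = (9 - 11*√3)*(2/1) = (9 - 11*√3)*(2*1) = (9 - 11*√3)*2 = 18 - 22*√3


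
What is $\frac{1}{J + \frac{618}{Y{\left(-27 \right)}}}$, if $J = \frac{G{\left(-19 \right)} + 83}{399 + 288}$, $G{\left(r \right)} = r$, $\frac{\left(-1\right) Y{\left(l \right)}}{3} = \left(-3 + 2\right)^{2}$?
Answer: $- \frac{687}{141458} \approx -0.0048566$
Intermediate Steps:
$Y{\left(l \right)} = -3$ ($Y{\left(l \right)} = - 3 \left(-3 + 2\right)^{2} = - 3 \left(-1\right)^{2} = \left(-3\right) 1 = -3$)
$J = \frac{64}{687}$ ($J = \frac{-19 + 83}{399 + 288} = \frac{64}{687} \approx 0.093159$)
$\frac{1}{J + \frac{618}{Y{\left(-27 \right)}}} = \frac{1}{\frac{64}{687} + \frac{618}{-3}} = \frac{1}{\frac{64}{687} + 618 \left(- \frac{1}{3}\right)} = \frac{1}{\frac{64}{687} - 206} = \frac{1}{- \frac{141458}{687}} = - \frac{687}{141458}$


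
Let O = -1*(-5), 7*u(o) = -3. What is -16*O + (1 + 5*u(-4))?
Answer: -568/7 ≈ -81.143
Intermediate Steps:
u(o) = -3/7 (u(o) = (1/7)*(-3) = -3/7)
O = 5
-16*O + (1 + 5*u(-4)) = -16*5 + (1 + 5*(-3/7)) = -80 + (1 - 15/7) = -80 - 8/7 = -568/7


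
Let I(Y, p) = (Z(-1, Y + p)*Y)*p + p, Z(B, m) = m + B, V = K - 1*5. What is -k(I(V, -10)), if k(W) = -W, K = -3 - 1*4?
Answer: -2770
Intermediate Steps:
K = -7 (K = -3 - 4 = -7)
V = -12 (V = -7 - 1*5 = -7 - 5 = -12)
Z(B, m) = B + m
I(Y, p) = p + Y*p*(-1 + Y + p) (I(Y, p) = ((-1 + (Y + p))*Y)*p + p = ((-1 + Y + p)*Y)*p + p = (Y*(-1 + Y + p))*p + p = Y*p*(-1 + Y + p) + p = p + Y*p*(-1 + Y + p))
-k(I(V, -10)) = -(-1)*(-10*(1 - 12*(-1 - 12 - 10))) = -(-1)*(-10*(1 - 12*(-23))) = -(-1)*(-10*(1 + 276)) = -(-1)*(-10*277) = -(-1)*(-2770) = -1*2770 = -2770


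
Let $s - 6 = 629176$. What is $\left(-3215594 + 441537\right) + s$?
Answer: $-2144875$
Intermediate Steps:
$s = 629182$ ($s = 6 + 629176 = 629182$)
$\left(-3215594 + 441537\right) + s = \left(-3215594 + 441537\right) + 629182 = -2774057 + 629182 = -2144875$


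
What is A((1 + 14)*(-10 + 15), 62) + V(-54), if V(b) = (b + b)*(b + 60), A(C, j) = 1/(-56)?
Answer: -36289/56 ≈ -648.02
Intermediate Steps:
A(C, j) = -1/56
V(b) = 2*b*(60 + b) (V(b) = (2*b)*(60 + b) = 2*b*(60 + b))
A((1 + 14)*(-10 + 15), 62) + V(-54) = -1/56 + 2*(-54)*(60 - 54) = -1/56 + 2*(-54)*6 = -1/56 - 648 = -36289/56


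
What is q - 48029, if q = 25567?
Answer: -22462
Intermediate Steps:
q - 48029 = 25567 - 48029 = -22462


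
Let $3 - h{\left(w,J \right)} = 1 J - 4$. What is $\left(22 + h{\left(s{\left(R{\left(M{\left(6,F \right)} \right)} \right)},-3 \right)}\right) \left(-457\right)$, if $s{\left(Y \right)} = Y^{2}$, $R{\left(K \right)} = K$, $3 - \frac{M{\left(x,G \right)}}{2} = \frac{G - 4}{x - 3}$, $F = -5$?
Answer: $-14624$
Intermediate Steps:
$M{\left(x,G \right)} = 6 - \frac{2 \left(-4 + G\right)}{-3 + x}$ ($M{\left(x,G \right)} = 6 - 2 \frac{G - 4}{x - 3} = 6 - 2 \frac{-4 + G}{-3 + x} = 6 - \frac{2 \left(-4 + G\right)}{-3 + x}$)
$h{\left(w,J \right)} = 7 - J$ ($h{\left(w,J \right)} = 3 - \left(1 J - 4\right) = 3 - \left(J - 4\right) = 3 - \left(-4 + J\right) = 7 - J$)
$\left(22 + h{\left(s{\left(R{\left(M{\left(6,F \right)} \right)} \right)},-3 \right)}\right) \left(-457\right) = \left(22 + \left(7 - -3\right)\right) \left(-457\right) = \left(22 + \left(7 + 3\right)\right) \left(-457\right) = \left(22 + 10\right) \left(-457\right) = 32 \left(-457\right) = -14624$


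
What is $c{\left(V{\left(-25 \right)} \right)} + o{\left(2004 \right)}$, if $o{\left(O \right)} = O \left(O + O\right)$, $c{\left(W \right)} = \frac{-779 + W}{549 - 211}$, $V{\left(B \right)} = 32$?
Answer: $\frac{2714826069}{338} \approx 8.032 \cdot 10^{6}$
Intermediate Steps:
$c{\left(W \right)} = - \frac{779}{338} + \frac{W}{338}$ ($c{\left(W \right)} = \frac{-779 + W}{338} = \left(-779 + W\right) \frac{1}{338} = - \frac{779}{338} + \frac{W}{338}$)
$o{\left(O \right)} = 2 O^{2}$ ($o{\left(O \right)} = O 2 O = 2 O^{2}$)
$c{\left(V{\left(-25 \right)} \right)} + o{\left(2004 \right)} = \left(- \frac{779}{338} + \frac{1}{338} \cdot 32\right) + 2 \cdot 2004^{2} = \left(- \frac{779}{338} + \frac{16}{169}\right) + 2 \cdot 4016016 = - \frac{747}{338} + 8032032 = \frac{2714826069}{338}$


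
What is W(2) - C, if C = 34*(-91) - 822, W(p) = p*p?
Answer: 3920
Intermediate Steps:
W(p) = p**2
C = -3916 (C = -3094 - 822 = -3916)
W(2) - C = 2**2 - 1*(-3916) = 4 + 3916 = 3920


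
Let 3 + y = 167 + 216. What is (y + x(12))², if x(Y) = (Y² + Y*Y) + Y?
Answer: 462400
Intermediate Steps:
x(Y) = Y + 2*Y² (x(Y) = (Y² + Y²) + Y = 2*Y² + Y = Y + 2*Y²)
y = 380 (y = -3 + (167 + 216) = -3 + 383 = 380)
(y + x(12))² = (380 + 12*(1 + 2*12))² = (380 + 12*(1 + 24))² = (380 + 12*25)² = (380 + 300)² = 680² = 462400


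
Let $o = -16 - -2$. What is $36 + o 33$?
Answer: $-426$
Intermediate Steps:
$o = -14$ ($o = -16 + \left(-7 + 9\right) = -16 + 2 = -14$)
$36 + o 33 = 36 - 462 = -426$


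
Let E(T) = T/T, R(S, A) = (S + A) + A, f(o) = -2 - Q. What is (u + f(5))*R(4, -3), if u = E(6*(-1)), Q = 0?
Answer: 2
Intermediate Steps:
f(o) = -2 (f(o) = -2 - 1*0 = -2 + 0 = -2)
R(S, A) = S + 2*A (R(S, A) = (A + S) + A = S + 2*A)
E(T) = 1
u = 1
(u + f(5))*R(4, -3) = (1 - 2)*(4 + 2*(-3)) = -(4 - 6) = -1*(-2) = 2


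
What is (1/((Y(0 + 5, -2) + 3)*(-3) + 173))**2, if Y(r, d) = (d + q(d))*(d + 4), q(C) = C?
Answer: 1/35344 ≈ 2.8293e-5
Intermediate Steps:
Y(r, d) = 2*d*(4 + d) (Y(r, d) = (d + d)*(d + 4) = (2*d)*(4 + d) = 2*d*(4 + d))
(1/((Y(0 + 5, -2) + 3)*(-3) + 173))**2 = (1/((2*(-2)*(4 - 2) + 3)*(-3) + 173))**2 = (1/((2*(-2)*2 + 3)*(-3) + 173))**2 = (1/((-8 + 3)*(-3) + 173))**2 = (1/(-5*(-3) + 173))**2 = (1/(15 + 173))**2 = (1/188)**2 = 1/35344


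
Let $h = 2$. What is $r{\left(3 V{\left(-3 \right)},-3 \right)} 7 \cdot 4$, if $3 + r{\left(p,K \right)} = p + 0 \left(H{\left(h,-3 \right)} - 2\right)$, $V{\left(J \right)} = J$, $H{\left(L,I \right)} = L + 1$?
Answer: $-336$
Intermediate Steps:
$H{\left(L,I \right)} = 1 + L$
$r{\left(p,K \right)} = -3 + p$ ($r{\left(p,K \right)} = -3 + \left(p + 0 \left(\left(1 + 2\right) - 2\right)\right) = -3 + \left(p + 0 \left(3 - 2\right)\right) = -3 + \left(p + 0 \cdot 1\right) = -3 + \left(p + 0\right) = -3 + p$)
$r{\left(3 V{\left(-3 \right)},-3 \right)} 7 \cdot 4 = \left(-3 + 3 \left(-3\right)\right) 7 \cdot 4 = \left(-3 - 9\right) 7 \cdot 4 = \left(-12\right) 7 \cdot 4 = \left(-84\right) 4 = -336$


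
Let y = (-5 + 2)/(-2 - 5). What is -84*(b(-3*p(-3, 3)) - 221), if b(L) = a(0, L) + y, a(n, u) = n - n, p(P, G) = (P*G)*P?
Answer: 18528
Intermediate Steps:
p(P, G) = G*P² (p(P, G) = (G*P)*P = G*P²)
y = 3/7 (y = -3/(-7) = -3*(-⅐) = 3/7 ≈ 0.42857)
a(n, u) = 0
b(L) = 3/7 (b(L) = 0 + 3/7 = 3/7)
-84*(b(-3*p(-3, 3)) - 221) = -84*(3/7 - 221) = -84*(-1544/7) = 18528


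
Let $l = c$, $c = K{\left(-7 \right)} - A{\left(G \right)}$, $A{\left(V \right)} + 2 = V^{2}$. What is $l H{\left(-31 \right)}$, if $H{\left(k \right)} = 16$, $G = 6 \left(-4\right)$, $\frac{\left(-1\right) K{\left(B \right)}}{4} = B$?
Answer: $-8736$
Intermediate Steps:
$K{\left(B \right)} = - 4 B$
$G = -24$
$A{\left(V \right)} = -2 + V^{2}$
$c = -546$ ($c = \left(-4\right) \left(-7\right) - \left(-2 + \left(-24\right)^{2}\right) = 28 - \left(-2 + 576\right) = 28 - 574 = -546$)
$l = -546$
$l H{\left(-31 \right)} = \left(-546\right) 16 = -8736$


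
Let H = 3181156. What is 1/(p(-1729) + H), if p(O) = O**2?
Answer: 1/6170597 ≈ 1.6206e-7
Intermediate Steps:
1/(p(-1729) + H) = 1/((-1729)**2 + 3181156) = 1/(2989441 + 3181156) = 1/6170597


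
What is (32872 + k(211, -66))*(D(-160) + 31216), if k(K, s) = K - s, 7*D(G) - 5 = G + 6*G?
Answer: 7206493153/7 ≈ 1.0295e+9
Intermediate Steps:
D(G) = 5/7 + G (D(G) = 5/7 + (G + 6*G)/7 = 5/7 + (7*G)/7 = 5/7 + G)
(32872 + k(211, -66))*(D(-160) + 31216) = (32872 + (211 - 1*(-66)))*((5/7 - 160) + 31216) = (32872 + (211 + 66))*(-1115/7 + 31216) = (32872 + 277)*(217397/7) = 33149*(217397/7) = 7206493153/7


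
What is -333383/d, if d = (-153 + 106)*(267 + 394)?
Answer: 333383/31067 ≈ 10.731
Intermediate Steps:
d = -31067 (d = -47*661 = -31067)
-333383/d = -333383/(-31067) = -333383*(-1/31067) = 333383/31067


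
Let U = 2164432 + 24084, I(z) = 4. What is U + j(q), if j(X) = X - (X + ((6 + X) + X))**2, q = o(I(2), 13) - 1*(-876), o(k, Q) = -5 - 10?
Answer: -4513544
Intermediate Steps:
o(k, Q) = -15
q = 861 (q = -15 - 1*(-876) = -15 + 876 = 861)
j(X) = X - (6 + 3*X)**2 (j(X) = X - (X + (6 + 2*X))**2 = X - (6 + 3*X)**2)
U = 2188516
U + j(q) = 2188516 + (861 - 9*(2 + 861)**2) = 2188516 + (861 - 9*863**2) = 2188516 + (861 - 9*744769) = 2188516 + (861 - 6702921) = 2188516 - 6702060 = -4513544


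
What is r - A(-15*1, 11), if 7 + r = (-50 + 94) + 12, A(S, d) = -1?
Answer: 50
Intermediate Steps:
r = 49 (r = -7 + ((-50 + 94) + 12) = -7 + (44 + 12) = -7 + 56 = 49)
r - A(-15*1, 11) = 49 - 1*(-1) = 49 + 1 = 50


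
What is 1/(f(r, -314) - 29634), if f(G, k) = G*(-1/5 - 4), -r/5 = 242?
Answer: -1/24552 ≈ -4.0730e-5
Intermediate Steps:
r = -1210 (r = -5*242 = -1210)
f(G, k) = -21*G/5 (f(G, k) = G*(-1*⅕ - 4) = G*(-⅕ - 4) = G*(-21/5) = -21*G/5)
1/(f(r, -314) - 29634) = 1/(-21/5*(-1210) - 29634) = 1/(5082 - 29634) = 1/(-24552) = -1/24552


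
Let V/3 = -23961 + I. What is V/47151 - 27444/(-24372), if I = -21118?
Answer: -18536890/10640409 ≈ -1.7421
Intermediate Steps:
V = -135237 (V = 3*(-23961 - 21118) = 3*(-45079) = -135237)
V/47151 - 27444/(-24372) = -135237/47151 - 27444/(-24372) = -135237*1/47151 - 27444*(-1/24372) = -45079/15717 + 2287/2031 = -18536890/10640409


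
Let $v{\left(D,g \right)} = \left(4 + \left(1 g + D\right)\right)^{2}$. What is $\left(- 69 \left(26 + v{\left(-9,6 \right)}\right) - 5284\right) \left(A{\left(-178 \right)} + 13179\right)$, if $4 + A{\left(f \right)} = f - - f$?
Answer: $-91617393$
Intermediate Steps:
$v{\left(D,g \right)} = \left(4 + D + g\right)^{2}$ ($v{\left(D,g \right)} = \left(4 + \left(g + D\right)\right)^{2} = \left(4 + \left(D + g\right)\right)^{2} = \left(4 + D + g\right)^{2}$)
$A{\left(f \right)} = -4 + 2 f$ ($A{\left(f \right)} = -4 + \left(f - - f\right) = -4 + \left(f + f\right) = -4 + 2 f$)
$\left(- 69 \left(26 + v{\left(-9,6 \right)}\right) - 5284\right) \left(A{\left(-178 \right)} + 13179\right) = \left(- 69 \left(26 + \left(4 - 9 + 6\right)^{2}\right) - 5284\right) \left(\left(-4 + 2 \left(-178\right)\right) + 13179\right) = \left(- 69 \left(26 + 1^{2}\right) - 5284\right) \left(\left(-4 - 356\right) + 13179\right) = \left(- 69 \left(26 + 1\right) - 5284\right) \left(-360 + 13179\right) = \left(\left(-69\right) 27 - 5284\right) 12819 = \left(-1863 - 5284\right) 12819 = \left(-7147\right) 12819 = -91617393$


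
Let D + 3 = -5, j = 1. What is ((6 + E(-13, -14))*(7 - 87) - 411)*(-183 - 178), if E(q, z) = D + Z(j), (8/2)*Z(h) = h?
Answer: 97831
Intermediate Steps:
Z(h) = h/4
D = -8 (D = -3 - 5 = -8)
E(q, z) = -31/4 (E(q, z) = -8 + (¼)*1 = -8 + ¼ = -31/4)
((6 + E(-13, -14))*(7 - 87) - 411)*(-183 - 178) = ((6 - 31/4)*(7 - 87) - 411)*(-183 - 178) = (-7/4*(-80) - 411)*(-361) = (140 - 411)*(-361) = -271*(-361) = 97831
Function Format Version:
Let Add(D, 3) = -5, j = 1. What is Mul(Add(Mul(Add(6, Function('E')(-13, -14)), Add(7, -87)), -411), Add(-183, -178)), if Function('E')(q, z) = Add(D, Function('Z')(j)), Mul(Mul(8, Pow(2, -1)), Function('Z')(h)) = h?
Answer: 97831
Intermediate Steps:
Function('Z')(h) = Mul(Rational(1, 4), h)
D = -8 (D = Add(-3, -5) = -8)
Function('E')(q, z) = Rational(-31, 4) (Function('E')(q, z) = Add(-8, Mul(Rational(1, 4), 1)) = Add(-8, Rational(1, 4)) = Rational(-31, 4))
Mul(Add(Mul(Add(6, Function('E')(-13, -14)), Add(7, -87)), -411), Add(-183, -178)) = Mul(Add(Mul(Add(6, Rational(-31, 4)), Add(7, -87)), -411), Add(-183, -178)) = Mul(Add(Mul(Rational(-7, 4), -80), -411), -361) = Mul(Add(140, -411), -361) = Mul(-271, -361) = 97831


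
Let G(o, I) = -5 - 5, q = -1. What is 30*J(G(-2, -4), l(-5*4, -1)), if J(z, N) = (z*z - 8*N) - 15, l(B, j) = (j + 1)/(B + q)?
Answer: 2550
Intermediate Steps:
l(B, j) = (1 + j)/(-1 + B) (l(B, j) = (j + 1)/(B - 1) = (1 + j)/(-1 + B))
G(o, I) = -10
J(z, N) = -15 + z² - 8*N (J(z, N) = (z² - 8*N) - 15 = -15 + z² - 8*N)
30*J(G(-2, -4), l(-5*4, -1)) = 30*(-15 + (-10)² - 8*(1 - 1)/(-1 - 5*4)) = 30*(-15 + 100 - 8*0/(-1 - 20)) = 30*(-15 + 100 - 8*0/(-21)) = 30*(-15 + 100 - (-8)*0/21) = 30*(-15 + 100 - 8*0) = 30*(-15 + 100 + 0) = 30*85 = 2550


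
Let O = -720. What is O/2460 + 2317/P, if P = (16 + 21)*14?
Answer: 12683/3034 ≈ 4.1803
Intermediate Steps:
P = 518 (P = 37*14 = 518)
O/2460 + 2317/P = -720/2460 + 2317/518 = -720*1/2460 + 2317*(1/518) = -12/41 + 331/74 = 12683/3034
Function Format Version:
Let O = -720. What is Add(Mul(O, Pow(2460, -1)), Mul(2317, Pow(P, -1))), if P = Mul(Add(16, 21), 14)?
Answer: Rational(12683, 3034) ≈ 4.1803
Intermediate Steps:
P = 518 (P = Mul(37, 14) = 518)
Add(Mul(O, Pow(2460, -1)), Mul(2317, Pow(P, -1))) = Add(Mul(-720, Pow(2460, -1)), Mul(2317, Pow(518, -1))) = Add(Mul(-720, Rational(1, 2460)), Mul(2317, Rational(1, 518))) = Add(Rational(-12, 41), Rational(331, 74)) = Rational(12683, 3034)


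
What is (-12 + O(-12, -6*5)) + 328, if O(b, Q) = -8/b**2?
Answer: 5687/18 ≈ 315.94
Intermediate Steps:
O(b, Q) = -8/b**2
(-12 + O(-12, -6*5)) + 328 = (-12 - 8/(-12)**2) + 328 = (-12 - 8*1/144) + 328 = (-12 - 1/18) + 328 = -217/18 + 328 = 5687/18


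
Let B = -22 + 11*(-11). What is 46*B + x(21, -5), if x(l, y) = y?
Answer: -6583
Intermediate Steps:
B = -143 (B = -22 - 121 = -143)
46*B + x(21, -5) = 46*(-143) - 5 = -6578 - 5 = -6583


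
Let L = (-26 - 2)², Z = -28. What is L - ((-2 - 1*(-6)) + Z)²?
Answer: 208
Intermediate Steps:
L = 784 (L = (-28)² = 784)
L - ((-2 - 1*(-6)) + Z)² = 784 - ((-2 - 1*(-6)) - 28)² = 784 - ((-2 + 6) - 28)² = 784 - (4 - 28)² = 784 - 1*(-24)² = 784 - 1*576 = 784 - 576 = 208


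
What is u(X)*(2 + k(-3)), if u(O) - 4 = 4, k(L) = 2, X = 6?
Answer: 32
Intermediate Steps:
u(O) = 8 (u(O) = 4 + 4 = 8)
u(X)*(2 + k(-3)) = 8*(2 + 2) = 8*4 = 32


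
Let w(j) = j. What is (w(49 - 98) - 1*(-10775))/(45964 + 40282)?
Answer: 5363/43123 ≈ 0.12437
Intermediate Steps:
(w(49 - 98) - 1*(-10775))/(45964 + 40282) = ((49 - 98) - 1*(-10775))/(45964 + 40282) = (-49 + 10775)/86246 = 10726*(1/86246) = 5363/43123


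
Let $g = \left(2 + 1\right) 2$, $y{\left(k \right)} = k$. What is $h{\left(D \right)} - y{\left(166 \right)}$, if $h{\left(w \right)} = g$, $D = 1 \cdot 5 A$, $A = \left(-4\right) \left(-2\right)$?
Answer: $-160$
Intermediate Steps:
$A = 8$
$D = 40$ ($D = 1 \cdot 5 \cdot 8 = 5 \cdot 8 = 40$)
$g = 6$ ($g = 3 \cdot 2 = 6$)
$h{\left(w \right)} = 6$
$h{\left(D \right)} - y{\left(166 \right)} = 6 - 166 = -160$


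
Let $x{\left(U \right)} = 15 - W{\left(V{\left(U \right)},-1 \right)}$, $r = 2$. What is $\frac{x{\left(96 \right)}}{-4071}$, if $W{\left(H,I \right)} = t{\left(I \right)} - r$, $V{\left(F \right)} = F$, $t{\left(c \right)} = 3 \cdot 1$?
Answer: $- \frac{14}{4071} \approx -0.003439$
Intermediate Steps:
$t{\left(c \right)} = 3$
$W{\left(H,I \right)} = 1$ ($W{\left(H,I \right)} = 3 - 2 = 1$)
$x{\left(U \right)} = 14$ ($x{\left(U \right)} = 15 - 1 = 14$)
$\frac{x{\left(96 \right)}}{-4071} = \frac{14}{-4071} = 14 \left(- \frac{1}{4071}\right) = - \frac{14}{4071}$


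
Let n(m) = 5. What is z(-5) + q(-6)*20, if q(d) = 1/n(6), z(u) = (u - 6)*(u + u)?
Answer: 114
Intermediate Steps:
z(u) = 2*u*(-6 + u) (z(u) = (-6 + u)*(2*u) = 2*u*(-6 + u))
q(d) = ⅕ (q(d) = 1/5 = ⅕)
z(-5) + q(-6)*20 = 2*(-5)*(-6 - 5) + (⅕)*20 = 2*(-5)*(-11) + 4 = 110 + 4 = 114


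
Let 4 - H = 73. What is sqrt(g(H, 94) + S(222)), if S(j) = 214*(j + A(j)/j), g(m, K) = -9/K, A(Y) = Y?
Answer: sqrt(421670746)/94 ≈ 218.45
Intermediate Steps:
H = -69 (H = 4 - 1*73 = 4 - 73 = -69)
S(j) = 214 + 214*j (S(j) = 214*(j + j/j) = 214*(j + 1) = 214*(1 + j) = 214 + 214*j)
sqrt(g(H, 94) + S(222)) = sqrt(-9/94 + (214 + 214*222)) = sqrt(-9*1/94 + (214 + 47508)) = sqrt(-9/94 + 47722) = sqrt(4485859/94) = sqrt(421670746)/94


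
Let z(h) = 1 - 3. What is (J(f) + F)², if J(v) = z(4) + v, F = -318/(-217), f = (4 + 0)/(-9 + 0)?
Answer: 3655744/3814209 ≈ 0.95845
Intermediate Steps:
z(h) = -2
f = -4/9 (f = 4/(-9) = 4*(-⅑) = -4/9 ≈ -0.44444)
F = 318/217 (F = -318*(-1/217) = 318/217 ≈ 1.4654)
J(v) = -2 + v
(J(f) + F)² = ((-2 - 4/9) + 318/217)² = (-22/9 + 318/217)² = (-1912/1953)² = 3655744/3814209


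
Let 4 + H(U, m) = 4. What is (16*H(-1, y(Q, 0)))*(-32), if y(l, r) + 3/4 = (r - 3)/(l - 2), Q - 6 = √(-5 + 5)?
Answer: 0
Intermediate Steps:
Q = 6 (Q = 6 + √(-5 + 5) = 6 + √0 = 6 + 0 = 6)
y(l, r) = -¾ + (-3 + r)/(-2 + l) (y(l, r) = -¾ + (r - 3)/(l - 2) = -¾ + (-3 + r)/(-2 + l))
H(U, m) = 0 (H(U, m) = -4 + 4 = 0)
(16*H(-1, y(Q, 0)))*(-32) = (16*0)*(-32) = 0*(-32) = 0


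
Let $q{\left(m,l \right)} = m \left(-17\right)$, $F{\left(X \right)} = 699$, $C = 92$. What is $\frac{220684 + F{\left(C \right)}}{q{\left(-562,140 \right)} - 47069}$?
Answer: $- \frac{221383}{37515} \approx -5.9012$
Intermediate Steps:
$q{\left(m,l \right)} = - 17 m$
$\frac{220684 + F{\left(C \right)}}{q{\left(-562,140 \right)} - 47069} = \frac{220684 + 699}{\left(-17\right) \left(-562\right) - 47069} = \frac{221383}{9554 - 47069} = \frac{221383}{-37515} = 221383 \left(- \frac{1}{37515}\right) = - \frac{221383}{37515}$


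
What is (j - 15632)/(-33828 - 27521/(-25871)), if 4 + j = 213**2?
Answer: -769222443/875136667 ≈ -0.87897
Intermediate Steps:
j = 45365 (j = -4 + 213**2 = -4 + 45369 = 45365)
(j - 15632)/(-33828 - 27521/(-25871)) = (45365 - 15632)/(-33828 - 27521/(-25871)) = 29733/(-33828 - 27521*(-1/25871)) = 29733/(-33828 + 27521/25871) = 29733/(-875136667/25871) = 29733*(-25871/875136667) = -769222443/875136667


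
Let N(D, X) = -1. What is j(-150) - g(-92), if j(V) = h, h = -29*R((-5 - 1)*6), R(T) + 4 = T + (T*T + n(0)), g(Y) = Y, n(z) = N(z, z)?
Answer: -36303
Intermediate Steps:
n(z) = -1
R(T) = -5 + T + T**2 (R(T) = -4 + (T + (T*T - 1)) = -4 + (T + (T**2 - 1)) = -4 + (T + (-1 + T**2)) = -4 + (-1 + T + T**2) = -5 + T + T**2)
h = -36395 (h = -29*(-5 + (-5 - 1)*6 + ((-5 - 1)*6)**2) = -29*(-5 - 6*6 + (-6*6)**2) = -29*(-5 - 36 + (-36)**2) = -29*(-5 - 36 + 1296) = -29*1255 = -36395)
j(V) = -36395
j(-150) - g(-92) = -36395 - 1*(-92) = -36395 + 92 = -36303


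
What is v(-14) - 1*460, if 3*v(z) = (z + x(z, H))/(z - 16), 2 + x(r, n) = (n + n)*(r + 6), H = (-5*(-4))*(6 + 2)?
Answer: -19412/45 ≈ -431.38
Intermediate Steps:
H = 160 (H = 20*8 = 160)
x(r, n) = -2 + 2*n*(6 + r) (x(r, n) = -2 + (n + n)*(r + 6) = -2 + (2*n)*(6 + r) = -2 + 2*n*(6 + r))
v(z) = (1918 + 321*z)/(3*(-16 + z)) (v(z) = ((z + (-2 + 12*160 + 2*160*z))/(z - 16))/3 = ((z + (-2 + 1920 + 320*z))/(-16 + z))/3 = ((z + (1918 + 320*z))/(-16 + z))/3 = ((1918 + 321*z)/(-16 + z))/3 = (1918 + 321*z)/(3*(-16 + z)))
v(-14) - 1*460 = (1918 + 321*(-14))/(3*(-16 - 14)) - 1*460 = (⅓)*(1918 - 4494)/(-30) - 460 = (⅓)*(-1/30)*(-2576) - 460 = 1288/45 - 460 = -19412/45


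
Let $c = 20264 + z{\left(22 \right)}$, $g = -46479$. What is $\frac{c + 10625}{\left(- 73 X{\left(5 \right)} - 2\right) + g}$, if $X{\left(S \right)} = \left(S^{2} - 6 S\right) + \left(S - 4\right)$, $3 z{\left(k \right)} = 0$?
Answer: $- \frac{1817}{2717} \approx -0.66875$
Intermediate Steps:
$z{\left(k \right)} = 0$ ($z{\left(k \right)} = \frac{1}{3} \cdot 0 = 0$)
$X{\left(S \right)} = -4 + S^{2} - 5 S$ ($X{\left(S \right)} = \left(S^{2} - 6 S\right) + \left(-4 + S\right) = -4 + S^{2} - 5 S$)
$c = 20264$ ($c = 20264 + 0 = 20264$)
$\frac{c + 10625}{\left(- 73 X{\left(5 \right)} - 2\right) + g} = \frac{20264 + 10625}{\left(- 73 \left(-4 + 5^{2} - 25\right) - 2\right) - 46479} = \frac{30889}{\left(- 73 \left(-4 + 25 - 25\right) - 2\right) - 46479} = \frac{30889}{\left(\left(-73\right) \left(-4\right) - 2\right) - 46479} = \frac{30889}{\left(292 - 2\right) - 46479} = \frac{30889}{290 - 46479} = \frac{30889}{-46189} = 30889 \left(- \frac{1}{46189}\right) = - \frac{1817}{2717}$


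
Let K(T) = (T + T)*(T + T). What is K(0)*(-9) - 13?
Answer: -13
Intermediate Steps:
K(T) = 4*T**2 (K(T) = (2*T)*(2*T) = 4*T**2)
K(0)*(-9) - 13 = (4*0**2)*(-9) - 13 = (4*0)*(-9) - 13 = 0*(-9) - 13 = 0 - 13 = -13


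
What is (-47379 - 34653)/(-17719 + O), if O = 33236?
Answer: -82032/15517 ≈ -5.2866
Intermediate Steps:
(-47379 - 34653)/(-17719 + O) = (-47379 - 34653)/(-17719 + 33236) = -82032/15517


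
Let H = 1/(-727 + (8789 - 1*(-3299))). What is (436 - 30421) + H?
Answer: -340659584/11361 ≈ -29985.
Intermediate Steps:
H = 1/11361 (H = 1/(-727 + (8789 + 3299)) = 1/(-727 + 12088) = 1/11361 ≈ 8.8020e-5)
(436 - 30421) + H = (436 - 30421) + 1/11361 = -29985 + 1/11361 = -340659584/11361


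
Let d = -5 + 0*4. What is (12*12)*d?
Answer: -720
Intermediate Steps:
d = -5 (d = -5 + 0 = -5)
(12*12)*d = (12*12)*(-5) = 144*(-5) = -720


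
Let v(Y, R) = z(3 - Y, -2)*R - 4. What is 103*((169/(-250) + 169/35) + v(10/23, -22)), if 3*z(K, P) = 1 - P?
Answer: -3937999/1750 ≈ -2250.3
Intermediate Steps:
z(K, P) = 1/3 - P/3 (z(K, P) = (1 - P)/3 = 1/3 - P/3)
v(Y, R) = -4 + R (v(Y, R) = (1/3 - 1/3*(-2))*R - 4 = (1/3 + 2/3)*R - 4 = 1*R - 4 = R - 4 = -4 + R)
103*((169/(-250) + 169/35) + v(10/23, -22)) = 103*((169/(-250) + 169/35) + (-4 - 22)) = 103*((169*(-1/250) + 169*(1/35)) - 26) = 103*((-169/250 + 169/35) - 26) = 103*(7267/1750 - 26) = 103*(-38233/1750) = -3937999/1750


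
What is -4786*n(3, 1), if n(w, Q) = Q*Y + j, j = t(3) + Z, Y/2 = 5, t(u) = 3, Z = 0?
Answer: -62218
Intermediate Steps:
Y = 10 (Y = 2*5 = 10)
j = 3 (j = 3 + 0 = 3)
n(w, Q) = 3 + 10*Q (n(w, Q) = Q*10 + 3 = 10*Q + 3 = 3 + 10*Q)
-4786*n(3, 1) = -4786*(3 + 10*1) = -4786*(3 + 10) = -4786*13 = -62218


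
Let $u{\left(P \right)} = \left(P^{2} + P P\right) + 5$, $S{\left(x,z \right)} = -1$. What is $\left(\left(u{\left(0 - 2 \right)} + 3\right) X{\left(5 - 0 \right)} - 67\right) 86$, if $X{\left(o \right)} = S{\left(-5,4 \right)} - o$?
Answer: $-14018$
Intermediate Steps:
$X{\left(o \right)} = -1 - o$
$u{\left(P \right)} = 5 + 2 P^{2}$ ($u{\left(P \right)} = \left(P^{2} + P^{2}\right) + 5 = 2 P^{2} + 5 = 5 + 2 P^{2}$)
$\left(\left(u{\left(0 - 2 \right)} + 3\right) X{\left(5 - 0 \right)} - 67\right) 86 = \left(\left(\left(5 + 2 \left(0 - 2\right)^{2}\right) + 3\right) \left(-1 - \left(5 - 0\right)\right) - 67\right) 86 = \left(\left(\left(5 + 2 \left(-2\right)^{2}\right) + 3\right) \left(-1 - \left(5 + 0\right)\right) - 67\right) 86 = \left(\left(\left(5 + 2 \cdot 4\right) + 3\right) \left(-1 - 5\right) - 67\right) 86 = \left(\left(\left(5 + 8\right) + 3\right) \left(-1 - 5\right) - 67\right) 86 = \left(\left(13 + 3\right) \left(-6\right) - 67\right) 86 = \left(16 \left(-6\right) - 67\right) 86 = \left(-96 - 67\right) 86 = \left(-163\right) 86 = -14018$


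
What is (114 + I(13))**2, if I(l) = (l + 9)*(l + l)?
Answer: 470596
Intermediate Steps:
I(l) = 2*l*(9 + l) (I(l) = (9 + l)*(2*l) = 2*l*(9 + l))
(114 + I(13))**2 = (114 + 2*13*(9 + 13))**2 = (114 + 2*13*22)**2 = (114 + 572)**2 = 686**2 = 470596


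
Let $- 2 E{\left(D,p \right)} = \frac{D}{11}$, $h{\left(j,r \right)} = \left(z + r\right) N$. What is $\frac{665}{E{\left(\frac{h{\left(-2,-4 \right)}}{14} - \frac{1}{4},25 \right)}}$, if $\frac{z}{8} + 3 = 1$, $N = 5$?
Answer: $\frac{409640}{207} \approx 1978.9$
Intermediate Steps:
$z = -16$ ($z = -24 + 8 \cdot 1 = -24 + 8 = -16$)
$h{\left(j,r \right)} = -80 + 5 r$ ($h{\left(j,r \right)} = \left(-16 + r\right) 5 = -80 + 5 r$)
$E{\left(D,p \right)} = - \frac{D}{22}$ ($E{\left(D,p \right)} = - \frac{D \frac{1}{11}}{2} = - \frac{\frac{1}{11} D}{2} = - \frac{D}{22}$)
$\frac{665}{E{\left(\frac{h{\left(-2,-4 \right)}}{14} - \frac{1}{4},25 \right)}} = \frac{665}{\left(- \frac{1}{22}\right) \left(\frac{-80 + 5 \left(-4\right)}{14} - \frac{1}{4}\right)} = \frac{665}{\left(- \frac{1}{22}\right) \left(\left(-80 - 20\right) \frac{1}{14} - \frac{1}{4}\right)} = \frac{665}{\left(- \frac{1}{22}\right) \left(\left(-100\right) \frac{1}{14} - \frac{1}{4}\right)} = \frac{665}{\left(- \frac{1}{22}\right) \left(- \frac{50}{7} - \frac{1}{4}\right)} = \frac{665}{\left(- \frac{1}{22}\right) \left(- \frac{207}{28}\right)} = \frac{665}{\frac{207}{616}} = 665 \cdot \frac{616}{207} = \frac{409640}{207}$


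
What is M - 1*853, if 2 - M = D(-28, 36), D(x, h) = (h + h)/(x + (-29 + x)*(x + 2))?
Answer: -618713/727 ≈ -851.05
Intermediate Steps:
D(x, h) = 2*h/(x + (-29 + x)*(2 + x)) (D(x, h) = (2*h)/(x + (-29 + x)*(2 + x)) = 2*h/(x + (-29 + x)*(2 + x)))
M = 1418/727 (M = 2 - 2*36/(-58 + (-28)² - 26*(-28)) = 2 - 2*36/(-58 + 784 + 728) = 2 - 2*36/1454 = 2 - 1*36/727 = 2 - 36/727 = 1418/727 ≈ 1.9505)
M - 1*853 = 1418/727 - 1*853 = 1418/727 - 853 = -618713/727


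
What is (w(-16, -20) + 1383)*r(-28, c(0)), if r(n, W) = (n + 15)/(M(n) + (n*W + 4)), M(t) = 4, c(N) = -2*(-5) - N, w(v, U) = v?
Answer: 17771/272 ≈ 65.335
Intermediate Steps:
c(N) = 10 - N
r(n, W) = (15 + n)/(8 + W*n) (r(n, W) = (n + 15)/(4 + (n*W + 4)) = (15 + n)/(4 + (W*n + 4)) = (15 + n)/(4 + (4 + W*n)) = (15 + n)/(8 + W*n))
(w(-16, -20) + 1383)*r(-28, c(0)) = (-16 + 1383)*((15 - 28)/(8 + (10 - 1*0)*(-28))) = 1367*(-13/(8 + (10 + 0)*(-28))) = 1367*(-13/(8 + 10*(-28))) = 1367*(-13/(8 - 280)) = 1367*(-13/(-272)) = 1367*(-1/272*(-13)) = 1367*(13/272) = 17771/272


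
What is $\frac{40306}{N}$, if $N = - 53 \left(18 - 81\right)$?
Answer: $\frac{5758}{477} \approx 12.071$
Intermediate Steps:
$N = 3339$ ($N = \left(-53\right) \left(-63\right) = 3339$)
$\frac{40306}{N} = \frac{40306}{3339} = 40306 \cdot \frac{1}{3339} = \frac{5758}{477}$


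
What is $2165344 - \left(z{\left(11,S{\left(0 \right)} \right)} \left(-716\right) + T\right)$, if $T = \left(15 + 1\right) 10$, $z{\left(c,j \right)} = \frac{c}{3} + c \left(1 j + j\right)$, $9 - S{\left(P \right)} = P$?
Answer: $\frac{6928732}{3} \approx 2.3096 \cdot 10^{6}$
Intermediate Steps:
$S{\left(P \right)} = 9 - P$
$z{\left(c,j \right)} = \frac{c}{3} + 2 c j$ ($z{\left(c,j \right)} = c \frac{1}{3} + c \left(j + j\right) = \frac{c}{3} + c 2 j = \frac{c}{3} + 2 c j$)
$T = 160$ ($T = 16 \cdot 10 = 160$)
$2165344 - \left(z{\left(11,S{\left(0 \right)} \right)} \left(-716\right) + T\right) = 2165344 - \left(\frac{1}{3} \cdot 11 \left(1 + 6 \left(9 - 0\right)\right) \left(-716\right) + 160\right) = 2165344 - \left(\frac{1}{3} \cdot 11 \left(1 + 6 \left(9 + 0\right)\right) \left(-716\right) + 160\right) = 2165344 - \left(\frac{1}{3} \cdot 11 \left(1 + 6 \cdot 9\right) \left(-716\right) + 160\right) = 2165344 - \left(\frac{1}{3} \cdot 11 \left(1 + 54\right) \left(-716\right) + 160\right) = 2165344 - \left(\frac{1}{3} \cdot 11 \cdot 55 \left(-716\right) + 160\right) = 2165344 - \left(\frac{605}{3} \left(-716\right) + 160\right) = 2165344 - \left(- \frac{433180}{3} + 160\right) = 2165344 - - \frac{432700}{3} = 2165344 + \frac{432700}{3} = \frac{6928732}{3}$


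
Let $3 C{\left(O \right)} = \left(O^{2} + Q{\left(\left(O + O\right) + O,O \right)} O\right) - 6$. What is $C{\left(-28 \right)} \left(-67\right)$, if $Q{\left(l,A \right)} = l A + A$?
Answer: $\frac{4307698}{3} \approx 1.4359 \cdot 10^{6}$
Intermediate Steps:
$Q{\left(l,A \right)} = A + A l$ ($Q{\left(l,A \right)} = A l + A = A + A l$)
$C{\left(O \right)} = -2 + \frac{O^{2}}{3} + \frac{O^{2} \left(1 + 3 O\right)}{3}$ ($C{\left(O \right)} = \frac{\left(O^{2} + O \left(1 + \left(\left(O + O\right) + O\right)\right) O\right) - 6}{3} = \frac{\left(O^{2} + O \left(1 + \left(2 O + O\right)\right) O\right) - 6}{3} = \frac{\left(O^{2} + O \left(1 + 3 O\right) O\right) - 6}{3} = \frac{\left(O^{2} + O^{2} \left(1 + 3 O\right)\right) - 6}{3} = \frac{-6 + O^{2} + O^{2} \left(1 + 3 O\right)}{3} = -2 + \frac{O^{2}}{3} + \frac{O^{2} \left(1 + 3 O\right)}{3}$)
$C{\left(-28 \right)} \left(-67\right) = \left(-2 + \left(-28\right)^{3} + \frac{2 \left(-28\right)^{2}}{3}\right) \left(-67\right) = \left(-2 - 21952 + \frac{2}{3} \cdot 784\right) \left(-67\right) = \left(-2 - 21952 + \frac{1568}{3}\right) \left(-67\right) = \left(- \frac{64294}{3}\right) \left(-67\right) = \frac{4307698}{3}$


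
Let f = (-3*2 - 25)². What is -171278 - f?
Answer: -172239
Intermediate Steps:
f = 961 (f = (-6 - 25)² = (-31)² = 961)
-171278 - f = -171278 - 1*961 = -171278 - 961 = -172239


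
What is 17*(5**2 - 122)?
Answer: -1649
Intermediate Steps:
17*(5**2 - 122) = 17*(25 - 122) = 17*(-97) = -1649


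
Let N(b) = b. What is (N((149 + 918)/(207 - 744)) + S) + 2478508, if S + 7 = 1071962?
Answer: 1906597564/537 ≈ 3.5505e+6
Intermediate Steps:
S = 1071955 (S = -7 + 1071962 = 1071955)
(N((149 + 918)/(207 - 744)) + S) + 2478508 = ((149 + 918)/(207 - 744) + 1071955) + 2478508 = (1067/(-537) + 1071955) + 2478508 = (1067*(-1/537) + 1071955) + 2478508 = (-1067/537 + 1071955) + 2478508 = 575638768/537 + 2478508 = 1906597564/537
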